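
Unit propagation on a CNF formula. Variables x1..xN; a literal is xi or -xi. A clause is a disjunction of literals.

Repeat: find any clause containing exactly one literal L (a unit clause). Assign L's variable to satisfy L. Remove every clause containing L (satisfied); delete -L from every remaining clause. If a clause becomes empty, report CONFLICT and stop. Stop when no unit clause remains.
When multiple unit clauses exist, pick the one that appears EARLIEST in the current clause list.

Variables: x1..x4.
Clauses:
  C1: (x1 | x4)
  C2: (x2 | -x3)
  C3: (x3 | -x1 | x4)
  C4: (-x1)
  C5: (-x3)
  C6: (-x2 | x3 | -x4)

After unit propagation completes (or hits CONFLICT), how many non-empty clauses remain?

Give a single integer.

Answer: 0

Derivation:
unit clause [-1] forces x1=F; simplify:
  drop 1 from [1, 4] -> [4]
  satisfied 2 clause(s); 4 remain; assigned so far: [1]
unit clause [4] forces x4=T; simplify:
  drop -4 from [-2, 3, -4] -> [-2, 3]
  satisfied 1 clause(s); 3 remain; assigned so far: [1, 4]
unit clause [-3] forces x3=F; simplify:
  drop 3 from [-2, 3] -> [-2]
  satisfied 2 clause(s); 1 remain; assigned so far: [1, 3, 4]
unit clause [-2] forces x2=F; simplify:
  satisfied 1 clause(s); 0 remain; assigned so far: [1, 2, 3, 4]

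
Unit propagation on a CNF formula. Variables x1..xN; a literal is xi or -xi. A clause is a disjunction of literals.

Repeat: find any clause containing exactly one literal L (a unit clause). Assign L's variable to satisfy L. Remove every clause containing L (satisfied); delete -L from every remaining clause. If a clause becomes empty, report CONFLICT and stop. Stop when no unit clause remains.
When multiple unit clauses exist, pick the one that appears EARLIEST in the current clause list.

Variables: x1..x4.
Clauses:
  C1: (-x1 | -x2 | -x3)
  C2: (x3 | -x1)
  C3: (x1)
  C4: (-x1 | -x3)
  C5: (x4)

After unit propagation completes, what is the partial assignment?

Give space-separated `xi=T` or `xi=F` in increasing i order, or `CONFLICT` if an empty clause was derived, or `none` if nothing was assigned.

unit clause [1] forces x1=T; simplify:
  drop -1 from [-1, -2, -3] -> [-2, -3]
  drop -1 from [3, -1] -> [3]
  drop -1 from [-1, -3] -> [-3]
  satisfied 1 clause(s); 4 remain; assigned so far: [1]
unit clause [3] forces x3=T; simplify:
  drop -3 from [-2, -3] -> [-2]
  drop -3 from [-3] -> [] (empty!)
  satisfied 1 clause(s); 3 remain; assigned so far: [1, 3]
CONFLICT (empty clause)

Answer: CONFLICT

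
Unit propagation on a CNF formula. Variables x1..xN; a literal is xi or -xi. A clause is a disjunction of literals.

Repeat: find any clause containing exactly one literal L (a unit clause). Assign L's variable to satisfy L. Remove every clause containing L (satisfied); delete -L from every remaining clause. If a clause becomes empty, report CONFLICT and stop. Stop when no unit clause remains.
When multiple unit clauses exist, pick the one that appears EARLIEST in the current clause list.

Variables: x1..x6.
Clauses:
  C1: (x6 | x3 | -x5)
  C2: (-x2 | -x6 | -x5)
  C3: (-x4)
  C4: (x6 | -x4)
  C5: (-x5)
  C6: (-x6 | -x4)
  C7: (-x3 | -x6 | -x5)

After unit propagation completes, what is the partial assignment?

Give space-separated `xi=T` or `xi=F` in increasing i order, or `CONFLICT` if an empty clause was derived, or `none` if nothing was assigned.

Answer: x4=F x5=F

Derivation:
unit clause [-4] forces x4=F; simplify:
  satisfied 3 clause(s); 4 remain; assigned so far: [4]
unit clause [-5] forces x5=F; simplify:
  satisfied 4 clause(s); 0 remain; assigned so far: [4, 5]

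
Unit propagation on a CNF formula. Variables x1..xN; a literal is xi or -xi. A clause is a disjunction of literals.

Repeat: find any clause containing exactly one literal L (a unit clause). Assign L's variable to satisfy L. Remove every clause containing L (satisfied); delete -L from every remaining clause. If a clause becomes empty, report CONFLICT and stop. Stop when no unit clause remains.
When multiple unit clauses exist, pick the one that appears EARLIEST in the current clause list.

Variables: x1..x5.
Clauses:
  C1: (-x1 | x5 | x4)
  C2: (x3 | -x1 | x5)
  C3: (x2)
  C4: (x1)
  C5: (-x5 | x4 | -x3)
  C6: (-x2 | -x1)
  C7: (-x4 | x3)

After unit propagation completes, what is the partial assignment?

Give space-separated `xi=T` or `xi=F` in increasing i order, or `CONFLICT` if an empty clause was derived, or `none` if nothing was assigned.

Answer: CONFLICT

Derivation:
unit clause [2] forces x2=T; simplify:
  drop -2 from [-2, -1] -> [-1]
  satisfied 1 clause(s); 6 remain; assigned so far: [2]
unit clause [1] forces x1=T; simplify:
  drop -1 from [-1, 5, 4] -> [5, 4]
  drop -1 from [3, -1, 5] -> [3, 5]
  drop -1 from [-1] -> [] (empty!)
  satisfied 1 clause(s); 5 remain; assigned so far: [1, 2]
CONFLICT (empty clause)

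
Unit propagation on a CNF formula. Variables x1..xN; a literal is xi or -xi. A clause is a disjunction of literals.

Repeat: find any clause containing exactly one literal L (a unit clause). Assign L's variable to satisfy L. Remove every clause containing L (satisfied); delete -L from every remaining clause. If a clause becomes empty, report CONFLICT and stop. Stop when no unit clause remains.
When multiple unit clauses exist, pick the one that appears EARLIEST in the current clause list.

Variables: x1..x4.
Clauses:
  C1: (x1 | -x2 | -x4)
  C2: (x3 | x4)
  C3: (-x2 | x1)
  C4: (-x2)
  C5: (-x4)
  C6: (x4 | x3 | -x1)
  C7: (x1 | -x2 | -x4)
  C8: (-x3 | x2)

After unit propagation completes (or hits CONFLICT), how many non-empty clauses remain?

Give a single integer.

Answer: 0

Derivation:
unit clause [-2] forces x2=F; simplify:
  drop 2 from [-3, 2] -> [-3]
  satisfied 4 clause(s); 4 remain; assigned so far: [2]
unit clause [-4] forces x4=F; simplify:
  drop 4 from [3, 4] -> [3]
  drop 4 from [4, 3, -1] -> [3, -1]
  satisfied 1 clause(s); 3 remain; assigned so far: [2, 4]
unit clause [3] forces x3=T; simplify:
  drop -3 from [-3] -> [] (empty!)
  satisfied 2 clause(s); 1 remain; assigned so far: [2, 3, 4]
CONFLICT (empty clause)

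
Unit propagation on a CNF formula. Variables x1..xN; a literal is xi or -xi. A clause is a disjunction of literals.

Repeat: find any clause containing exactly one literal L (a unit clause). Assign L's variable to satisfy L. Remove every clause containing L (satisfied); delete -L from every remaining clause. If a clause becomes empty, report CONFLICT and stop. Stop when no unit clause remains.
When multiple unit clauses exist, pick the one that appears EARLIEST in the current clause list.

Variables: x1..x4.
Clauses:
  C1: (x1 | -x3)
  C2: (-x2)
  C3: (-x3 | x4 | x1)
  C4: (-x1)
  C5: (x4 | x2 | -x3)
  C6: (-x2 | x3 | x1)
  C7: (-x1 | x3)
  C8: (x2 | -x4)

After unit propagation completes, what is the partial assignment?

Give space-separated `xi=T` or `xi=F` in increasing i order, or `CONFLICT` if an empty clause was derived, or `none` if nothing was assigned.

unit clause [-2] forces x2=F; simplify:
  drop 2 from [4, 2, -3] -> [4, -3]
  drop 2 from [2, -4] -> [-4]
  satisfied 2 clause(s); 6 remain; assigned so far: [2]
unit clause [-1] forces x1=F; simplify:
  drop 1 from [1, -3] -> [-3]
  drop 1 from [-3, 4, 1] -> [-3, 4]
  satisfied 2 clause(s); 4 remain; assigned so far: [1, 2]
unit clause [-3] forces x3=F; simplify:
  satisfied 3 clause(s); 1 remain; assigned so far: [1, 2, 3]
unit clause [-4] forces x4=F; simplify:
  satisfied 1 clause(s); 0 remain; assigned so far: [1, 2, 3, 4]

Answer: x1=F x2=F x3=F x4=F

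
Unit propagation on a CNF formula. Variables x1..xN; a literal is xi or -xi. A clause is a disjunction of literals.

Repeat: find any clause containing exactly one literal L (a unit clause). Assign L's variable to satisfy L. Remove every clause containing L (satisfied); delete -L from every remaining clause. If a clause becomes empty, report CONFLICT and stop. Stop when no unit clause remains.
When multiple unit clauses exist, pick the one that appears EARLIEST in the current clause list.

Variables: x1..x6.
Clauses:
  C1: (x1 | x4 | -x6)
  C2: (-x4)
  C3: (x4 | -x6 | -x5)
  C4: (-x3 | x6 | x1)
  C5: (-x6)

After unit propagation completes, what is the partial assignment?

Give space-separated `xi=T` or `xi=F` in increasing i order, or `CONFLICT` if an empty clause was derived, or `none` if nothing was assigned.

Answer: x4=F x6=F

Derivation:
unit clause [-4] forces x4=F; simplify:
  drop 4 from [1, 4, -6] -> [1, -6]
  drop 4 from [4, -6, -5] -> [-6, -5]
  satisfied 1 clause(s); 4 remain; assigned so far: [4]
unit clause [-6] forces x6=F; simplify:
  drop 6 from [-3, 6, 1] -> [-3, 1]
  satisfied 3 clause(s); 1 remain; assigned so far: [4, 6]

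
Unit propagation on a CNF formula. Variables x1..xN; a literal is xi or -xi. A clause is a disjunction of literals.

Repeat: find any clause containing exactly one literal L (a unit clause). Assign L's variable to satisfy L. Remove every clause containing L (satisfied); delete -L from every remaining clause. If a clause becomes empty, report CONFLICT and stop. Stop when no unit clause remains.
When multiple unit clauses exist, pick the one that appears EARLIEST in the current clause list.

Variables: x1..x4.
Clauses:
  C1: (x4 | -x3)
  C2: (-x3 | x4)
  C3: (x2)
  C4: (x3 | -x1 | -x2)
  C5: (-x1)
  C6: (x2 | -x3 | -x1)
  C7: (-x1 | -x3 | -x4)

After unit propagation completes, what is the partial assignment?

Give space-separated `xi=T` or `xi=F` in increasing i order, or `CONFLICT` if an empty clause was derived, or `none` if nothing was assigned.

unit clause [2] forces x2=T; simplify:
  drop -2 from [3, -1, -2] -> [3, -1]
  satisfied 2 clause(s); 5 remain; assigned so far: [2]
unit clause [-1] forces x1=F; simplify:
  satisfied 3 clause(s); 2 remain; assigned so far: [1, 2]

Answer: x1=F x2=T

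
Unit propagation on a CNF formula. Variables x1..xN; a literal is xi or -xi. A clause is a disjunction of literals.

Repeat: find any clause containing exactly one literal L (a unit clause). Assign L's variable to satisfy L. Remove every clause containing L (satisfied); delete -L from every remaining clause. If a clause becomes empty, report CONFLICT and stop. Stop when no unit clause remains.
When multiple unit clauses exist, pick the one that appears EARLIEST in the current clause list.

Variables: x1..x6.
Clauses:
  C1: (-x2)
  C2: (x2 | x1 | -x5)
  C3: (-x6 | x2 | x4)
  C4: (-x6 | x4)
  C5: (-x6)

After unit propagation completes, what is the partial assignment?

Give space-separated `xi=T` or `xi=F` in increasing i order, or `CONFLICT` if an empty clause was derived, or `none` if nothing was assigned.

unit clause [-2] forces x2=F; simplify:
  drop 2 from [2, 1, -5] -> [1, -5]
  drop 2 from [-6, 2, 4] -> [-6, 4]
  satisfied 1 clause(s); 4 remain; assigned so far: [2]
unit clause [-6] forces x6=F; simplify:
  satisfied 3 clause(s); 1 remain; assigned so far: [2, 6]

Answer: x2=F x6=F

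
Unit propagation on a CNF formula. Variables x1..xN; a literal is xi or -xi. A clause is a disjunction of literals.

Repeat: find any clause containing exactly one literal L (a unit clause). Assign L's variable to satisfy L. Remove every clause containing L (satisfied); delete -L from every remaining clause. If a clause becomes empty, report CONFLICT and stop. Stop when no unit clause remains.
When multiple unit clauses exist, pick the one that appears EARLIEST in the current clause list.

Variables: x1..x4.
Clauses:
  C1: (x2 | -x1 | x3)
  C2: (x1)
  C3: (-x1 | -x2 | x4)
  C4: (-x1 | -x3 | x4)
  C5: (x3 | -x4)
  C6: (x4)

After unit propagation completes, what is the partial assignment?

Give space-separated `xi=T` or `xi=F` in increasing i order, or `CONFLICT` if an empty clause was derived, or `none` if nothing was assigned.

unit clause [1] forces x1=T; simplify:
  drop -1 from [2, -1, 3] -> [2, 3]
  drop -1 from [-1, -2, 4] -> [-2, 4]
  drop -1 from [-1, -3, 4] -> [-3, 4]
  satisfied 1 clause(s); 5 remain; assigned so far: [1]
unit clause [4] forces x4=T; simplify:
  drop -4 from [3, -4] -> [3]
  satisfied 3 clause(s); 2 remain; assigned so far: [1, 4]
unit clause [3] forces x3=T; simplify:
  satisfied 2 clause(s); 0 remain; assigned so far: [1, 3, 4]

Answer: x1=T x3=T x4=T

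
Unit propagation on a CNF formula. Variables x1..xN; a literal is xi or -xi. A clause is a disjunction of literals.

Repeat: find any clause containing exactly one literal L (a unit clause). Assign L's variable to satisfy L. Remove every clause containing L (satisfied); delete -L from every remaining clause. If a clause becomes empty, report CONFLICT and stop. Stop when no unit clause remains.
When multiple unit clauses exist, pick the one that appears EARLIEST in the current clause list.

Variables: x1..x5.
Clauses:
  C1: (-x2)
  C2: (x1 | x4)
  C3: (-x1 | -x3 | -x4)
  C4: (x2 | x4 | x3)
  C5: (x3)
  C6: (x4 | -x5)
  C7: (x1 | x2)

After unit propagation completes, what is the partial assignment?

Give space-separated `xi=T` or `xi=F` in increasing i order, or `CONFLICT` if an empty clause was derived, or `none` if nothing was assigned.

Answer: x1=T x2=F x3=T x4=F x5=F

Derivation:
unit clause [-2] forces x2=F; simplify:
  drop 2 from [2, 4, 3] -> [4, 3]
  drop 2 from [1, 2] -> [1]
  satisfied 1 clause(s); 6 remain; assigned so far: [2]
unit clause [3] forces x3=T; simplify:
  drop -3 from [-1, -3, -4] -> [-1, -4]
  satisfied 2 clause(s); 4 remain; assigned so far: [2, 3]
unit clause [1] forces x1=T; simplify:
  drop -1 from [-1, -4] -> [-4]
  satisfied 2 clause(s); 2 remain; assigned so far: [1, 2, 3]
unit clause [-4] forces x4=F; simplify:
  drop 4 from [4, -5] -> [-5]
  satisfied 1 clause(s); 1 remain; assigned so far: [1, 2, 3, 4]
unit clause [-5] forces x5=F; simplify:
  satisfied 1 clause(s); 0 remain; assigned so far: [1, 2, 3, 4, 5]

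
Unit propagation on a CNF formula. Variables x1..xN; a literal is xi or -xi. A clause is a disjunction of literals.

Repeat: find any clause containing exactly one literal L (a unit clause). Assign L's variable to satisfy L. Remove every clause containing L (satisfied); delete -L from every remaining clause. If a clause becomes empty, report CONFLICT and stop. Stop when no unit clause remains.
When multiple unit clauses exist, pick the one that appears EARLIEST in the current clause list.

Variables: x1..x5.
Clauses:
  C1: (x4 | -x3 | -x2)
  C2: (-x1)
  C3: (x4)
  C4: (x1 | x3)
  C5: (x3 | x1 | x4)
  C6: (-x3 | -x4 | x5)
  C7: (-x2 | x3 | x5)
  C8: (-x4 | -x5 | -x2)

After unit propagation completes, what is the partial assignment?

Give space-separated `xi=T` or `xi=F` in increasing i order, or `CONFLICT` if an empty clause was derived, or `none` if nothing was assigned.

unit clause [-1] forces x1=F; simplify:
  drop 1 from [1, 3] -> [3]
  drop 1 from [3, 1, 4] -> [3, 4]
  satisfied 1 clause(s); 7 remain; assigned so far: [1]
unit clause [4] forces x4=T; simplify:
  drop -4 from [-3, -4, 5] -> [-3, 5]
  drop -4 from [-4, -5, -2] -> [-5, -2]
  satisfied 3 clause(s); 4 remain; assigned so far: [1, 4]
unit clause [3] forces x3=T; simplify:
  drop -3 from [-3, 5] -> [5]
  satisfied 2 clause(s); 2 remain; assigned so far: [1, 3, 4]
unit clause [5] forces x5=T; simplify:
  drop -5 from [-5, -2] -> [-2]
  satisfied 1 clause(s); 1 remain; assigned so far: [1, 3, 4, 5]
unit clause [-2] forces x2=F; simplify:
  satisfied 1 clause(s); 0 remain; assigned so far: [1, 2, 3, 4, 5]

Answer: x1=F x2=F x3=T x4=T x5=T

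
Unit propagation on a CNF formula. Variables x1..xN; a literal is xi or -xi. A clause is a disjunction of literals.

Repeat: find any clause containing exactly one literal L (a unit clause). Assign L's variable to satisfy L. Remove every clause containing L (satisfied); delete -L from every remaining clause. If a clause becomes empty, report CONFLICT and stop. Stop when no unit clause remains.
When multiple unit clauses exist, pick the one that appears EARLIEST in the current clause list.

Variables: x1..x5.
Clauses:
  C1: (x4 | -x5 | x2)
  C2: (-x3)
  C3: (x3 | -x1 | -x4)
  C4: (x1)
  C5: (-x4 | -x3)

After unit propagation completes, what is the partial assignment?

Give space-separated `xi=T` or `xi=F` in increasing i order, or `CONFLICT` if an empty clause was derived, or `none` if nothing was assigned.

Answer: x1=T x3=F x4=F

Derivation:
unit clause [-3] forces x3=F; simplify:
  drop 3 from [3, -1, -4] -> [-1, -4]
  satisfied 2 clause(s); 3 remain; assigned so far: [3]
unit clause [1] forces x1=T; simplify:
  drop -1 from [-1, -4] -> [-4]
  satisfied 1 clause(s); 2 remain; assigned so far: [1, 3]
unit clause [-4] forces x4=F; simplify:
  drop 4 from [4, -5, 2] -> [-5, 2]
  satisfied 1 clause(s); 1 remain; assigned so far: [1, 3, 4]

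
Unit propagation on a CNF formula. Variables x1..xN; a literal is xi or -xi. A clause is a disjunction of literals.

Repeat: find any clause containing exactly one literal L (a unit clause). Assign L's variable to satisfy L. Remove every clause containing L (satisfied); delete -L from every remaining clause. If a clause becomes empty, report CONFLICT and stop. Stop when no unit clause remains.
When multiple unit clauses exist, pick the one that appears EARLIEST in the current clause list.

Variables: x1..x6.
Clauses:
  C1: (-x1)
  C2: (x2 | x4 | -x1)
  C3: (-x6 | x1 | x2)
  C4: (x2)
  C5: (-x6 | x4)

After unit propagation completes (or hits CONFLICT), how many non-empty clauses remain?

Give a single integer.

Answer: 1

Derivation:
unit clause [-1] forces x1=F; simplify:
  drop 1 from [-6, 1, 2] -> [-6, 2]
  satisfied 2 clause(s); 3 remain; assigned so far: [1]
unit clause [2] forces x2=T; simplify:
  satisfied 2 clause(s); 1 remain; assigned so far: [1, 2]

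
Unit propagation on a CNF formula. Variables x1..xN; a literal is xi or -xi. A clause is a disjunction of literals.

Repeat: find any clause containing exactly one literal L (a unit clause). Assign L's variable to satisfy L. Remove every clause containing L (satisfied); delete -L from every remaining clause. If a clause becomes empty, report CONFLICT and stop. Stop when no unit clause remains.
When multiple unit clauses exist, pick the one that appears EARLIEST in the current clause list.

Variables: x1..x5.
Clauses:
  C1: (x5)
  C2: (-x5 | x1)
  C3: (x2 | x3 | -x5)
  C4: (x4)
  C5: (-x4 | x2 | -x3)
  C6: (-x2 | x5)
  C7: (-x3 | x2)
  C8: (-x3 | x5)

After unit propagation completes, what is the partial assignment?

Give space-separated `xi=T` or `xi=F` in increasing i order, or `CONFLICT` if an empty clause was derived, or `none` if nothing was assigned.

unit clause [5] forces x5=T; simplify:
  drop -5 from [-5, 1] -> [1]
  drop -5 from [2, 3, -5] -> [2, 3]
  satisfied 3 clause(s); 5 remain; assigned so far: [5]
unit clause [1] forces x1=T; simplify:
  satisfied 1 clause(s); 4 remain; assigned so far: [1, 5]
unit clause [4] forces x4=T; simplify:
  drop -4 from [-4, 2, -3] -> [2, -3]
  satisfied 1 clause(s); 3 remain; assigned so far: [1, 4, 5]

Answer: x1=T x4=T x5=T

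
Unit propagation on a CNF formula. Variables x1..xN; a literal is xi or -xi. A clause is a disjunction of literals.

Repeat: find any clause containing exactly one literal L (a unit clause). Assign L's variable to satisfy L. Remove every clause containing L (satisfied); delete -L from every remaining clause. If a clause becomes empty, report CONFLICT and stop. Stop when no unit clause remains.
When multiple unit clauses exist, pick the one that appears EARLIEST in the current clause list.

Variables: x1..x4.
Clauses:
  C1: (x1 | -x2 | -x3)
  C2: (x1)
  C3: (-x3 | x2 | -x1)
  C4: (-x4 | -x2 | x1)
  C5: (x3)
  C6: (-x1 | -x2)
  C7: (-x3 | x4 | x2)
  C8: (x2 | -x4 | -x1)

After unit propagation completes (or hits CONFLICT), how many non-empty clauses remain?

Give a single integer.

Answer: 0

Derivation:
unit clause [1] forces x1=T; simplify:
  drop -1 from [-3, 2, -1] -> [-3, 2]
  drop -1 from [-1, -2] -> [-2]
  drop -1 from [2, -4, -1] -> [2, -4]
  satisfied 3 clause(s); 5 remain; assigned so far: [1]
unit clause [3] forces x3=T; simplify:
  drop -3 from [-3, 2] -> [2]
  drop -3 from [-3, 4, 2] -> [4, 2]
  satisfied 1 clause(s); 4 remain; assigned so far: [1, 3]
unit clause [2] forces x2=T; simplify:
  drop -2 from [-2] -> [] (empty!)
  satisfied 3 clause(s); 1 remain; assigned so far: [1, 2, 3]
CONFLICT (empty clause)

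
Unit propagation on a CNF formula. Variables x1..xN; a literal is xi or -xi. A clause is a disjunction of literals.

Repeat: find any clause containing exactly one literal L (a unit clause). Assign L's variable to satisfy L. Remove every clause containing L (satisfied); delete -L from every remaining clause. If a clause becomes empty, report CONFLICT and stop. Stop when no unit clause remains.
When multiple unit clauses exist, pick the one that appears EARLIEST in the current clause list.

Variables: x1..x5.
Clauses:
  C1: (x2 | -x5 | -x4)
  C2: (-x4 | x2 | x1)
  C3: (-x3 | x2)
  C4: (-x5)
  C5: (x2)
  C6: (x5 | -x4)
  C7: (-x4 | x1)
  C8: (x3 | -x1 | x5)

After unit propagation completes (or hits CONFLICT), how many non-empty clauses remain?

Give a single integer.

Answer: 1

Derivation:
unit clause [-5] forces x5=F; simplify:
  drop 5 from [5, -4] -> [-4]
  drop 5 from [3, -1, 5] -> [3, -1]
  satisfied 2 clause(s); 6 remain; assigned so far: [5]
unit clause [2] forces x2=T; simplify:
  satisfied 3 clause(s); 3 remain; assigned so far: [2, 5]
unit clause [-4] forces x4=F; simplify:
  satisfied 2 clause(s); 1 remain; assigned so far: [2, 4, 5]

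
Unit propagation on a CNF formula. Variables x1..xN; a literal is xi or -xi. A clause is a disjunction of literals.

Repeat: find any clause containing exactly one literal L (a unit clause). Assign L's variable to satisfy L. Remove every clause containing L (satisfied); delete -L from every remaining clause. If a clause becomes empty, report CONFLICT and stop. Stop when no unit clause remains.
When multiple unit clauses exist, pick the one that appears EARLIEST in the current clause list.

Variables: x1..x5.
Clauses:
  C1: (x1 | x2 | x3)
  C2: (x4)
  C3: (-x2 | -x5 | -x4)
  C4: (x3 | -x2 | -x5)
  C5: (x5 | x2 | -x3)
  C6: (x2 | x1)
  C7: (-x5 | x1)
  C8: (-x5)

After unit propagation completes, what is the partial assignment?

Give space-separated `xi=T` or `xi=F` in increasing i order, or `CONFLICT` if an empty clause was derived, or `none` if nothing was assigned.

unit clause [4] forces x4=T; simplify:
  drop -4 from [-2, -5, -4] -> [-2, -5]
  satisfied 1 clause(s); 7 remain; assigned so far: [4]
unit clause [-5] forces x5=F; simplify:
  drop 5 from [5, 2, -3] -> [2, -3]
  satisfied 4 clause(s); 3 remain; assigned so far: [4, 5]

Answer: x4=T x5=F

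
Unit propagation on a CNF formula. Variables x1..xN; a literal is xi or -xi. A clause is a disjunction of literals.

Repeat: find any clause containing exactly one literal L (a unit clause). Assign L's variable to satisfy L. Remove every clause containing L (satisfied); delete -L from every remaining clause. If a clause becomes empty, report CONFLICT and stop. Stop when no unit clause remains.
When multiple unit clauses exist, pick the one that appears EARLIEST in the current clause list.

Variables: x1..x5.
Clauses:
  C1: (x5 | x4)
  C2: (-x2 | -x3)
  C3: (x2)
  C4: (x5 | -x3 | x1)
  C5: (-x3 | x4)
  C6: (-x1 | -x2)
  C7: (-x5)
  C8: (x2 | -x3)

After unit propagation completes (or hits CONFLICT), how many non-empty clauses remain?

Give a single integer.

unit clause [2] forces x2=T; simplify:
  drop -2 from [-2, -3] -> [-3]
  drop -2 from [-1, -2] -> [-1]
  satisfied 2 clause(s); 6 remain; assigned so far: [2]
unit clause [-3] forces x3=F; simplify:
  satisfied 3 clause(s); 3 remain; assigned so far: [2, 3]
unit clause [-1] forces x1=F; simplify:
  satisfied 1 clause(s); 2 remain; assigned so far: [1, 2, 3]
unit clause [-5] forces x5=F; simplify:
  drop 5 from [5, 4] -> [4]
  satisfied 1 clause(s); 1 remain; assigned so far: [1, 2, 3, 5]
unit clause [4] forces x4=T; simplify:
  satisfied 1 clause(s); 0 remain; assigned so far: [1, 2, 3, 4, 5]

Answer: 0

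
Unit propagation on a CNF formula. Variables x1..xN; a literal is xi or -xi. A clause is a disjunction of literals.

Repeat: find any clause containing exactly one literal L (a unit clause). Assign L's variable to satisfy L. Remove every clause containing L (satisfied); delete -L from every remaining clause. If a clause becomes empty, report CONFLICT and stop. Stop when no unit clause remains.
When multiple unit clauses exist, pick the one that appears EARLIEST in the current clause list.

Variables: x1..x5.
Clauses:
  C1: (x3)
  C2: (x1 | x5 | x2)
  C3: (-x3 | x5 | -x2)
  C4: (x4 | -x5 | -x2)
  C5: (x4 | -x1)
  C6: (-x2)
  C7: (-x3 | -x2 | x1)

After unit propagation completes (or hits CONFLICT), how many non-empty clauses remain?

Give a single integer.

Answer: 2

Derivation:
unit clause [3] forces x3=T; simplify:
  drop -3 from [-3, 5, -2] -> [5, -2]
  drop -3 from [-3, -2, 1] -> [-2, 1]
  satisfied 1 clause(s); 6 remain; assigned so far: [3]
unit clause [-2] forces x2=F; simplify:
  drop 2 from [1, 5, 2] -> [1, 5]
  satisfied 4 clause(s); 2 remain; assigned so far: [2, 3]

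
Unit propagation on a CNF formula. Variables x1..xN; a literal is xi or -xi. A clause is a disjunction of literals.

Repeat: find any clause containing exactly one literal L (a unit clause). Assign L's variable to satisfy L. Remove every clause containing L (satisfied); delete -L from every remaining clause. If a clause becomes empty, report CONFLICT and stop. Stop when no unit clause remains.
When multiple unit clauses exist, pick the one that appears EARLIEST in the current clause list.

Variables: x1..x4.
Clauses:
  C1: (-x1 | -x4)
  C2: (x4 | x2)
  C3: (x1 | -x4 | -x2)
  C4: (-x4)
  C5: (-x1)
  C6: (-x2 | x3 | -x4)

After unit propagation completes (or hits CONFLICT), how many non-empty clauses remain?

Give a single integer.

Answer: 0

Derivation:
unit clause [-4] forces x4=F; simplify:
  drop 4 from [4, 2] -> [2]
  satisfied 4 clause(s); 2 remain; assigned so far: [4]
unit clause [2] forces x2=T; simplify:
  satisfied 1 clause(s); 1 remain; assigned so far: [2, 4]
unit clause [-1] forces x1=F; simplify:
  satisfied 1 clause(s); 0 remain; assigned so far: [1, 2, 4]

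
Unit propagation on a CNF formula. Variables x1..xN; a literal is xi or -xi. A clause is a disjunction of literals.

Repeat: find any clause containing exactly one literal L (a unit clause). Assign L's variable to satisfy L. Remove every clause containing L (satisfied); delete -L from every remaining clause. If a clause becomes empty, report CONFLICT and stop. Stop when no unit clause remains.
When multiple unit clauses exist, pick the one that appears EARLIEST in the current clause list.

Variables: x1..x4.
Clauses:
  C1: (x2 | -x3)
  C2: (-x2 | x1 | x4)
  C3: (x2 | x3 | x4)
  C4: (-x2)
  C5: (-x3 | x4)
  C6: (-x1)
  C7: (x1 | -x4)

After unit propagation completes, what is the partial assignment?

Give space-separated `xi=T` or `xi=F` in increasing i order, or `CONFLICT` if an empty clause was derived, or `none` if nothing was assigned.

unit clause [-2] forces x2=F; simplify:
  drop 2 from [2, -3] -> [-3]
  drop 2 from [2, 3, 4] -> [3, 4]
  satisfied 2 clause(s); 5 remain; assigned so far: [2]
unit clause [-3] forces x3=F; simplify:
  drop 3 from [3, 4] -> [4]
  satisfied 2 clause(s); 3 remain; assigned so far: [2, 3]
unit clause [4] forces x4=T; simplify:
  drop -4 from [1, -4] -> [1]
  satisfied 1 clause(s); 2 remain; assigned so far: [2, 3, 4]
unit clause [-1] forces x1=F; simplify:
  drop 1 from [1] -> [] (empty!)
  satisfied 1 clause(s); 1 remain; assigned so far: [1, 2, 3, 4]
CONFLICT (empty clause)

Answer: CONFLICT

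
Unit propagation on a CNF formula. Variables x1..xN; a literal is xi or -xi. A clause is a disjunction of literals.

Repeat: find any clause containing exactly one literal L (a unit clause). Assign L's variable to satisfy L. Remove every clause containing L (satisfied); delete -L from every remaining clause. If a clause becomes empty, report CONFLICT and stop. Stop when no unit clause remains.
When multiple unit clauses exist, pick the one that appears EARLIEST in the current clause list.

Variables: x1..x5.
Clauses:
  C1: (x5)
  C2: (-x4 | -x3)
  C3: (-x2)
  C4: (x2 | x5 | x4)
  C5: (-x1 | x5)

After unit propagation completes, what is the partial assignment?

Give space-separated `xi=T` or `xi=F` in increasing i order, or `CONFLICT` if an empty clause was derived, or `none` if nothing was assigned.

unit clause [5] forces x5=T; simplify:
  satisfied 3 clause(s); 2 remain; assigned so far: [5]
unit clause [-2] forces x2=F; simplify:
  satisfied 1 clause(s); 1 remain; assigned so far: [2, 5]

Answer: x2=F x5=T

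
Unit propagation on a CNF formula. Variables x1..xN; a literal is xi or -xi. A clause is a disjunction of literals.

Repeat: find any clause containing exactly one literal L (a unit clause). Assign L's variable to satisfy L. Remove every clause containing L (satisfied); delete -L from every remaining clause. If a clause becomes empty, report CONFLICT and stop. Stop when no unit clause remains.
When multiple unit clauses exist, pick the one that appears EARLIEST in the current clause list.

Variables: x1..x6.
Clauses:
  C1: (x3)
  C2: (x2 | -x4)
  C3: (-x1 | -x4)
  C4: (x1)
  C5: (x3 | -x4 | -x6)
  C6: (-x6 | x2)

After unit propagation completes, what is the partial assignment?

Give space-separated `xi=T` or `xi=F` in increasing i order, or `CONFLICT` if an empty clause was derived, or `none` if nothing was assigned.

unit clause [3] forces x3=T; simplify:
  satisfied 2 clause(s); 4 remain; assigned so far: [3]
unit clause [1] forces x1=T; simplify:
  drop -1 from [-1, -4] -> [-4]
  satisfied 1 clause(s); 3 remain; assigned so far: [1, 3]
unit clause [-4] forces x4=F; simplify:
  satisfied 2 clause(s); 1 remain; assigned so far: [1, 3, 4]

Answer: x1=T x3=T x4=F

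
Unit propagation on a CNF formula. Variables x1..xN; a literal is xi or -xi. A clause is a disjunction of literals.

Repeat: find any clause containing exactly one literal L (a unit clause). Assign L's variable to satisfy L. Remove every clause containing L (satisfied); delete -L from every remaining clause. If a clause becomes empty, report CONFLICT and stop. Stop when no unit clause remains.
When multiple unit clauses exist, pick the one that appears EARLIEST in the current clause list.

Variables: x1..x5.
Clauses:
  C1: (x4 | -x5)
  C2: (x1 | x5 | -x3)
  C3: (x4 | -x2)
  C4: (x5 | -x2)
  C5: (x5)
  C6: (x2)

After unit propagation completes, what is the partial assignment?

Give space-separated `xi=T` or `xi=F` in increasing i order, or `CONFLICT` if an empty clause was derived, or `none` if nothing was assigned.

Answer: x2=T x4=T x5=T

Derivation:
unit clause [5] forces x5=T; simplify:
  drop -5 from [4, -5] -> [4]
  satisfied 3 clause(s); 3 remain; assigned so far: [5]
unit clause [4] forces x4=T; simplify:
  satisfied 2 clause(s); 1 remain; assigned so far: [4, 5]
unit clause [2] forces x2=T; simplify:
  satisfied 1 clause(s); 0 remain; assigned so far: [2, 4, 5]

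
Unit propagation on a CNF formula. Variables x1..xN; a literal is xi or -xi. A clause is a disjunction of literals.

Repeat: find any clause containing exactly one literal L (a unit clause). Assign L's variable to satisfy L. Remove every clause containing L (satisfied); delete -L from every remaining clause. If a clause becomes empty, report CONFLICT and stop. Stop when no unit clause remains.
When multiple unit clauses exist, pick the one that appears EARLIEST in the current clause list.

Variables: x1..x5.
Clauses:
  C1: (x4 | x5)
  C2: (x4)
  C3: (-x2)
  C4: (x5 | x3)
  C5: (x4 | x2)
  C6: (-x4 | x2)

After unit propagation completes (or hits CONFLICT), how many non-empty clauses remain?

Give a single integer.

unit clause [4] forces x4=T; simplify:
  drop -4 from [-4, 2] -> [2]
  satisfied 3 clause(s); 3 remain; assigned so far: [4]
unit clause [-2] forces x2=F; simplify:
  drop 2 from [2] -> [] (empty!)
  satisfied 1 clause(s); 2 remain; assigned so far: [2, 4]
CONFLICT (empty clause)

Answer: 1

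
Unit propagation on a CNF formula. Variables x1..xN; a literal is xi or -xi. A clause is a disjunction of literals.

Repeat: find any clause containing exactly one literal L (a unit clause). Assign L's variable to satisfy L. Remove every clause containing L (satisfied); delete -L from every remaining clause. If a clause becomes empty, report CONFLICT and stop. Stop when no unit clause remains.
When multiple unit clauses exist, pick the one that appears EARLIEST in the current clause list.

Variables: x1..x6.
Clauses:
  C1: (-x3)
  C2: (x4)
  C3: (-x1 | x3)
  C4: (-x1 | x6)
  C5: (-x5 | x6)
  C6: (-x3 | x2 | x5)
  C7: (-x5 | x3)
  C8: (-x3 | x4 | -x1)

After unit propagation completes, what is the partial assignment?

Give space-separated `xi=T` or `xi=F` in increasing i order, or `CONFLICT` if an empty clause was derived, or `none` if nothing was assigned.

unit clause [-3] forces x3=F; simplify:
  drop 3 from [-1, 3] -> [-1]
  drop 3 from [-5, 3] -> [-5]
  satisfied 3 clause(s); 5 remain; assigned so far: [3]
unit clause [4] forces x4=T; simplify:
  satisfied 1 clause(s); 4 remain; assigned so far: [3, 4]
unit clause [-1] forces x1=F; simplify:
  satisfied 2 clause(s); 2 remain; assigned so far: [1, 3, 4]
unit clause [-5] forces x5=F; simplify:
  satisfied 2 clause(s); 0 remain; assigned so far: [1, 3, 4, 5]

Answer: x1=F x3=F x4=T x5=F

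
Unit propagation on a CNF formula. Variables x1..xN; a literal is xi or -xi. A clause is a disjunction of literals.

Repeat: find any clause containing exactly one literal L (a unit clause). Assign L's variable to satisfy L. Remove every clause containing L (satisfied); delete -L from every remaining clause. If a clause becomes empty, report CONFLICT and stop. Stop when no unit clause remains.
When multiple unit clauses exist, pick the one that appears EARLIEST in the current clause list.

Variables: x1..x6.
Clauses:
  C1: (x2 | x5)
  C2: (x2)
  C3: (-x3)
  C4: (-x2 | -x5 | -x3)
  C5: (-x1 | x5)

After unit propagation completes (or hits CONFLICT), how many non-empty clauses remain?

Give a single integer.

unit clause [2] forces x2=T; simplify:
  drop -2 from [-2, -5, -3] -> [-5, -3]
  satisfied 2 clause(s); 3 remain; assigned so far: [2]
unit clause [-3] forces x3=F; simplify:
  satisfied 2 clause(s); 1 remain; assigned so far: [2, 3]

Answer: 1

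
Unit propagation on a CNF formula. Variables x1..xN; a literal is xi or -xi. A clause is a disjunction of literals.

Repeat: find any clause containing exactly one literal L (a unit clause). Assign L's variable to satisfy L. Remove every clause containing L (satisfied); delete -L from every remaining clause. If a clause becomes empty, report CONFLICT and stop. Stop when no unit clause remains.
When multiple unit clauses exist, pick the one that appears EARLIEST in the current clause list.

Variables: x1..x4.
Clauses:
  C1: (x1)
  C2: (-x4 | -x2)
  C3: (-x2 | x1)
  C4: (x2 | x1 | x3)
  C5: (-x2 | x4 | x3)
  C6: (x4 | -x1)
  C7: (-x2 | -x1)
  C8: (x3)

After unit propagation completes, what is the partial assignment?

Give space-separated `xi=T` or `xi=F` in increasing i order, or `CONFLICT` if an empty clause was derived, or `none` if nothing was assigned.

unit clause [1] forces x1=T; simplify:
  drop -1 from [4, -1] -> [4]
  drop -1 from [-2, -1] -> [-2]
  satisfied 3 clause(s); 5 remain; assigned so far: [1]
unit clause [4] forces x4=T; simplify:
  drop -4 from [-4, -2] -> [-2]
  satisfied 2 clause(s); 3 remain; assigned so far: [1, 4]
unit clause [-2] forces x2=F; simplify:
  satisfied 2 clause(s); 1 remain; assigned so far: [1, 2, 4]
unit clause [3] forces x3=T; simplify:
  satisfied 1 clause(s); 0 remain; assigned so far: [1, 2, 3, 4]

Answer: x1=T x2=F x3=T x4=T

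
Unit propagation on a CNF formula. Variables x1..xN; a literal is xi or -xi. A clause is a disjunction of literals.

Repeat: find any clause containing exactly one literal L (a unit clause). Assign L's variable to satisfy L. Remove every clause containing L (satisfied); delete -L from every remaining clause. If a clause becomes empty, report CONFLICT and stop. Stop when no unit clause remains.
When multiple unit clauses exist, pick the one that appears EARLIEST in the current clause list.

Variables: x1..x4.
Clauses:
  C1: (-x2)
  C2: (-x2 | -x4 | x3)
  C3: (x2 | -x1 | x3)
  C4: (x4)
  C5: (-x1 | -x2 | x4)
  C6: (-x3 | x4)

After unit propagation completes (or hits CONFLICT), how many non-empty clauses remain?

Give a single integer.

unit clause [-2] forces x2=F; simplify:
  drop 2 from [2, -1, 3] -> [-1, 3]
  satisfied 3 clause(s); 3 remain; assigned so far: [2]
unit clause [4] forces x4=T; simplify:
  satisfied 2 clause(s); 1 remain; assigned so far: [2, 4]

Answer: 1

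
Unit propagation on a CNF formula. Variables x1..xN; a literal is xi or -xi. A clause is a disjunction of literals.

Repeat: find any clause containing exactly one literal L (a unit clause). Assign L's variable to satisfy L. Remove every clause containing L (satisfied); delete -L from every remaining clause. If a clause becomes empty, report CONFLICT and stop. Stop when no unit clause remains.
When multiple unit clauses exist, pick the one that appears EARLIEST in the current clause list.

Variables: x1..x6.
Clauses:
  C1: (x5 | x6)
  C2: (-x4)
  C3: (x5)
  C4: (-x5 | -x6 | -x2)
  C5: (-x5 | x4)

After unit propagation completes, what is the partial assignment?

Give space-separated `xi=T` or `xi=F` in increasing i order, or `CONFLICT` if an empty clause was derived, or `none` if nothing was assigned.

unit clause [-4] forces x4=F; simplify:
  drop 4 from [-5, 4] -> [-5]
  satisfied 1 clause(s); 4 remain; assigned so far: [4]
unit clause [5] forces x5=T; simplify:
  drop -5 from [-5, -6, -2] -> [-6, -2]
  drop -5 from [-5] -> [] (empty!)
  satisfied 2 clause(s); 2 remain; assigned so far: [4, 5]
CONFLICT (empty clause)

Answer: CONFLICT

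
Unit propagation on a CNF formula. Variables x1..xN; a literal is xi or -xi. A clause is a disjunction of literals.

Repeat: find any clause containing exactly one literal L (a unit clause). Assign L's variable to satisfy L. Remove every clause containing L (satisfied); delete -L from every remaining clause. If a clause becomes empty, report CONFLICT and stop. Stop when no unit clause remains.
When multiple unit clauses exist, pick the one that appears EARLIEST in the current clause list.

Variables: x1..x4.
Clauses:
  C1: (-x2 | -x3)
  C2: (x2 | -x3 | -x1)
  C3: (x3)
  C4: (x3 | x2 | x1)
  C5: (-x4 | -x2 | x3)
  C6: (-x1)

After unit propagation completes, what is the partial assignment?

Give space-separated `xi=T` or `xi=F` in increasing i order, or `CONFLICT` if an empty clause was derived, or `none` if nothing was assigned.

Answer: x1=F x2=F x3=T

Derivation:
unit clause [3] forces x3=T; simplify:
  drop -3 from [-2, -3] -> [-2]
  drop -3 from [2, -3, -1] -> [2, -1]
  satisfied 3 clause(s); 3 remain; assigned so far: [3]
unit clause [-2] forces x2=F; simplify:
  drop 2 from [2, -1] -> [-1]
  satisfied 1 clause(s); 2 remain; assigned so far: [2, 3]
unit clause [-1] forces x1=F; simplify:
  satisfied 2 clause(s); 0 remain; assigned so far: [1, 2, 3]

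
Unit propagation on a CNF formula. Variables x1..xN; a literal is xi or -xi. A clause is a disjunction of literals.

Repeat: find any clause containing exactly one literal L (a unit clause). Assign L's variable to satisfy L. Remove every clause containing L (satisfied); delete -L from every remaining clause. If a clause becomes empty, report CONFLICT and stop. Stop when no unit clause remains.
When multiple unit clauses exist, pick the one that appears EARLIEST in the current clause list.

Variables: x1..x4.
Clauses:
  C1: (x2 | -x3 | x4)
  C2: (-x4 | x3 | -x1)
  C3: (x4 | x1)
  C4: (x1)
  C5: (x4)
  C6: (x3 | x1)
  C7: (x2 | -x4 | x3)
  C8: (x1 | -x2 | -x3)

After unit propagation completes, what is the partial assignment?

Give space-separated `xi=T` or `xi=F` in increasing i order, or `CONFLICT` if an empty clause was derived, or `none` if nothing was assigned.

unit clause [1] forces x1=T; simplify:
  drop -1 from [-4, 3, -1] -> [-4, 3]
  satisfied 4 clause(s); 4 remain; assigned so far: [1]
unit clause [4] forces x4=T; simplify:
  drop -4 from [-4, 3] -> [3]
  drop -4 from [2, -4, 3] -> [2, 3]
  satisfied 2 clause(s); 2 remain; assigned so far: [1, 4]
unit clause [3] forces x3=T; simplify:
  satisfied 2 clause(s); 0 remain; assigned so far: [1, 3, 4]

Answer: x1=T x3=T x4=T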